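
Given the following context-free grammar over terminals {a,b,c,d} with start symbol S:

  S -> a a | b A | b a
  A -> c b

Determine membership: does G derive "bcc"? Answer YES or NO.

CNF form of G:
  S -> T1 A | T1 T2 | T2 T2
  A -> T0 T1
  T0 -> c
  T1 -> b
  T2 -> a

CYK table (by increasing span):
  [0..0]={T1}  "b"  orig:{}
  [1..1]={T0}  "c"  orig:{}
  [2..2]={T0}  "c"  orig:{}
  [0..1]=∅  "bc"
  [1..2]=∅  "cc"
  [0..2]=∅  "bcc"

S ∉ T[0,2] ⇒ NO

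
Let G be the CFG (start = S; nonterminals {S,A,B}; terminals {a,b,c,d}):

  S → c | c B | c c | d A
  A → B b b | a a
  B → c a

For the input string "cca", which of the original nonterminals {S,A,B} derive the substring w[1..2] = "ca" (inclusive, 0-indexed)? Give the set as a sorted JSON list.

CNF form of G:
  S -> T2 B | T2 T2 | T3 A | c
  A -> B X4 | T1 T1
  B -> T2 T1
  T0 -> b
  T1 -> a
  T2 -> c
  T3 -> d
  X4 -> T0 T0

CYK fill, restricted to cells inside w[1..2]:
  cell(1,1) c: {S,T2}  orig:{S}
  cell(2,2) a: {T1}  orig:{}
  cell(1,2) ca: {B}

Original NTs in T[1,2] deriving "ca": ["B"]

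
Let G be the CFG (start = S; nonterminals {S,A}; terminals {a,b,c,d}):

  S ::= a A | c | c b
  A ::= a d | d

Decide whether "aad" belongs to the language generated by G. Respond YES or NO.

CNF form of G:
  S -> T0 A | T2 T3 | c
  A -> T0 T1 | d
  T0 -> a
  T1 -> d
  T2 -> c
  T3 -> b

Fill CYK table bottom-up:
  T[0,0] 'a' = {T0}  orig:{}
  T[1,1] 'a' = {T0}  orig:{}
  T[2,2] 'd' = {A,T1}  orig:{A}
  T[0,1] 'aa' = ∅
  T[1,2] 'ad' = {A,S}
  T[0,2] 'aad' = {S}

S ∈ T[0,2] ⇒ YES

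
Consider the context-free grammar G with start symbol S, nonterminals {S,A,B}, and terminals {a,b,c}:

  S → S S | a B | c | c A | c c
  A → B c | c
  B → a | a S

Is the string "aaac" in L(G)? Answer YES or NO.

CNF form of G:
  S -> S S | T0 A | T0 T0 | T1 B | c
  A -> B T0 | c
  B -> T1 S | a
  T0 -> c
  T1 -> a

Fill CYK table bottom-up:
  T[0,0] 'a' = {B,T1}  orig:{B}
  T[1,1] 'a' = {B,T1}  orig:{B}
  T[2,2] 'a' = {B,T1}  orig:{B}
  T[3,3] 'c' = {A,S,T0}  orig:{A,S}
  T[0,1] 'aa' = {S}
  T[1,2] 'aa' = {S}
  T[2,3] 'ac' = {A,B}
  T[0,2] 'aaa' = {B}
  T[1,3] 'aac' = {S}
  T[0,3] 'aaac' = {A,B}

S ∉ T[0,3] ⇒ NO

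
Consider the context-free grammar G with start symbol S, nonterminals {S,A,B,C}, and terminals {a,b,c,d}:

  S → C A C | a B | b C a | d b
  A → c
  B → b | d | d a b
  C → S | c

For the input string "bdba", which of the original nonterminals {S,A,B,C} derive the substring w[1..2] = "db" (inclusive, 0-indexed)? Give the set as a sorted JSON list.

Convert to CNF:
  S -> C X6 | T0 T2 | T1 B | T2 X7
  A -> c
  B -> T0 X3 | b | d
  C -> C X4 | T0 T2 | T1 B | T2 X5 | c
  T0 -> d
  T1 -> a
  T2 -> b
  X3 -> T1 T2
  X4 -> A C
  X5 -> C T1
  X6 -> A C
  X7 -> C T1

CYK table (by increasing span), restricted to cells inside w[1..2]:
  [1..1]={B,T0}  "d"  orig:{B}
  [2..2]={B,T2}  "b"  orig:{B}
  [1..2]={C,S}  "db"

Original NTs in T[1,2] deriving "db": ["C", "S"]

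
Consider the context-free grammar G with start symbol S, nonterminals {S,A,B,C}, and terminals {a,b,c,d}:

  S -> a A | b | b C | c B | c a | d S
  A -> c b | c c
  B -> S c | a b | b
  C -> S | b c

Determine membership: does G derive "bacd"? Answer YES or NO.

CNF form of G:
  S -> T0 B | T0 T2 | T1 C | T2 A | T3 S | b
  A -> T0 T0 | T0 T1
  B -> S T0 | T2 T1 | b
  C -> T0 B | T0 T2 | T1 C | T1 T0 | T2 A | T3 S | b
  T0 -> c
  T1 -> b
  T2 -> a
  T3 -> d

CYK fill:
  T[0,0] 'b' = {B,C,S,T1}  orig:{B,C,S}
  T[1,1] 'a' = {T2}  orig:{}
  T[2,2] 'c' = {T0}  orig:{}
  T[3,3] 'd' = {T3}  orig:{}
  T[0,1] 'ba' = ∅
  T[1,2] 'ac' = ∅
  T[2,3] 'cd' = ∅
  T[0,2] 'bac' = ∅
  T[1,3] 'acd' = ∅
  T[0,3] 'bacd' = ∅

S ∉ T[0,3] ⇒ NO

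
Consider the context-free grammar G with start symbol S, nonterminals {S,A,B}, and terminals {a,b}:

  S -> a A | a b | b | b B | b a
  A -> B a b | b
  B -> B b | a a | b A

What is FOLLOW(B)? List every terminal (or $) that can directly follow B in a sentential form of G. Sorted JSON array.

FIRST iteration:
[1]
  A via A→b: +{b}
  B via B→a a: +{a}
  B via B→b A: +{b}
  S via S→a A: +{a}
  S via S→b: +{b}
  S: {a,b}  A: {b}  B: {a,b}
[2]
  A via A→B a b: +{a}
  S: {a,b}  A: {a,b}  B: {a,b}
[3] (stable)
  S: {a,b}  A: {a,b}  B: {a,b}

FOLLOW iteration:
FOLLOW(S) := {$}
[1]
  A→B a b: FOLLOW(B) ⊇ FIRST(a) = {a}; new: +{a}
  B→B b: FOLLOW(B) ⊇ FIRST(b) = {b}; new: +{b}
  B→b A: FOLLOW(A) ⊇ FOLLOW(B) ⊇ {a,b}; new: +{a,b}
  S→a A: FOLLOW(A) ⊇ FOLLOW(S) ⊇ {$}; new: +{$}
  S→b B: FOLLOW(B) ⊇ FOLLOW(S) ⊇ {$}; new: +{$}
  FOLLOW[S]={$}  FOLLOW[A]={$,a,b}  FOLLOW[B]={$,a,b}
[2] — fixpoint
  FOLLOW[S]={$}  FOLLOW[A]={$,a,b}  FOLLOW[B]={$,a,b}

FOLLOW(B) = ["$", "a", "b"]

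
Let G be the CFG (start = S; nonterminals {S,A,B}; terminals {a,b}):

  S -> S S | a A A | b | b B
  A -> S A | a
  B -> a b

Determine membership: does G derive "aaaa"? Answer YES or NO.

Convert to CNF:
  S -> S S | T0 X2 | T1 B | b
  A -> S A | a
  B -> T0 T1
  T0 -> a
  T1 -> b
  X2 -> A A

Fill CYK table bottom-up:
  T[0,0] 'a' = {A,T0}  orig:{A}
  T[1,1] 'a' = {A,T0}  orig:{A}
  T[2,2] 'a' = {A,T0}  orig:{A}
  T[3,3] 'a' = {A,T0}  orig:{A}
  T[0,1] 'aa' = {X2}  orig:{}
  T[1,2] 'aa' = {X2}  orig:{}
  T[2,3] 'aa' = {X2}  orig:{}
  T[0,2] 'aaa' = {S}
  T[1,3] 'aaa' = {S}
  T[0,3] 'aaaa' = {A}

S ∉ T[0,3] ⇒ NO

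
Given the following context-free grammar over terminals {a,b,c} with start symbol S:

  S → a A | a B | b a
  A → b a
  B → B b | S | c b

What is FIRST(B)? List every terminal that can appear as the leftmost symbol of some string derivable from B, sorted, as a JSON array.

FIRST sets, iterate to fixpoint:
pass 1:
  A via A→b a: +{b}
  B via B→c b: +{c}
  S via S→a A: +{a}
  S via S→b a: +{b}
  S: {a,b}  A: {b}  B: {c}
pass 2:
  B via B→S: +{a,b}
  S: {a,b}  A: {b}  B: {a,b,c}
pass 3: — fixpoint
  S: {a,b}  A: {b}  B: {a,b,c}

FIRST(B) = ["a", "b", "c"]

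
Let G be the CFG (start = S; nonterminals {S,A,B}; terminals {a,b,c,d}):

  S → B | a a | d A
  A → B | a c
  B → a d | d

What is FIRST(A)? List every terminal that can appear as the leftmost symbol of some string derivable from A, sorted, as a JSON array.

FIRST sets, iterate to fixpoint:
round 1:
  A via A→a c: +{a}
  B via B→a d: +{a}
  B via B→d: +{d}
  S via S→B: +{a,d}
  FIRST[S]={a,d}  FIRST[A]={a}  FIRST[B]={a,d}
round 2:
  A via A→B: +{d}
  FIRST[S]={a,d}  FIRST[A]={a,d}  FIRST[B]={a,d}
round 3: — fixpoint
  FIRST[S]={a,d}  FIRST[A]={a,d}  FIRST[B]={a,d}

FIRST(A) = ["a", "d"]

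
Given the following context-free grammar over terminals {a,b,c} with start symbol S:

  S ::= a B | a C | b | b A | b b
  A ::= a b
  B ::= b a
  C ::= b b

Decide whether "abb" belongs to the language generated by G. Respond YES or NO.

Convert to CNF:
  S -> T0 B | T0 C | T1 A | T1 T1 | b
  A -> T0 T1
  B -> T1 T0
  C -> T1 T1
  T0 -> a
  T1 -> b

CYK fill:
  cell(0,0) a: {T0}  orig:{}
  cell(1,1) b: {S,T1}  orig:{S}
  cell(2,2) b: {S,T1}  orig:{S}
  cell(0,1) ab: {A}
  cell(1,2) bb: {C,S}
  cell(0,2) abb: {S}

S ∈ T[0,2] ⇒ YES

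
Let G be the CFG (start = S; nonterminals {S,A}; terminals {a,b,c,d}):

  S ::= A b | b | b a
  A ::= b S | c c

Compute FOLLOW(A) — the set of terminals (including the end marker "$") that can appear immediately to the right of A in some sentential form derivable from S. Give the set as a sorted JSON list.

Compute FIRST by fixpoint:
[1]
  A via A→b S: +{b}
  A via A→c c: +{c}
  S via S→A b: +{b,c}
  FIRST[S]={b,c}  FIRST[A]={b,c}
[2] (stable)
  FIRST[S]={b,c}  FIRST[A]={b,c}

FOLLOW sets:
initialize: $ ∈ FOLLOW(S)
pass 1:
  S→A b: FOLLOW(A) ⊇ FIRST(b) = {b}; new: +{b}
  FOLLOW[S]={$}  FOLLOW[A]={b}
pass 2:
  A→b S: FOLLOW(S) ⊇ FOLLOW(A) ⊇ {b}; new: +{b}
  FOLLOW[S]={$,b}  FOLLOW[A]={b}
pass 3: done
  FOLLOW[S]={$,b}  FOLLOW[A]={b}

FOLLOW(A) = ["b"]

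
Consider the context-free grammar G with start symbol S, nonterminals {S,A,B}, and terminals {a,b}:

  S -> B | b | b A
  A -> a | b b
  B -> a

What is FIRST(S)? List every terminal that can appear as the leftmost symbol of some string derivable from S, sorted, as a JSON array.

Compute FIRST by fixpoint:
pass 1:
  A via A→a: +{a}
  A via A→b b: +{b}
  B via B→a: +{a}
  S via S→B: +{a}
  S via S→b: +{b}
  FIRST(S)={a,b}  FIRST(A)={a,b}  FIRST(B)={a}
pass 2: done
  FIRST(S)={a,b}  FIRST(A)={a,b}  FIRST(B)={a}

FIRST(S) = ["a", "b"]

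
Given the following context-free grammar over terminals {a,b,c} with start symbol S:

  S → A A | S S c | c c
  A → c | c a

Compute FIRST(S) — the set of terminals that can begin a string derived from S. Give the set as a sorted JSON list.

FIRST iteration:
[1]
  A via A→c: +{c}
  S via S→A A: +{c}
  FIRST(S)={c}  FIRST(A)={c}
[2] (stable)
  FIRST(S)={c}  FIRST(A)={c}

FIRST(S) = ["c"]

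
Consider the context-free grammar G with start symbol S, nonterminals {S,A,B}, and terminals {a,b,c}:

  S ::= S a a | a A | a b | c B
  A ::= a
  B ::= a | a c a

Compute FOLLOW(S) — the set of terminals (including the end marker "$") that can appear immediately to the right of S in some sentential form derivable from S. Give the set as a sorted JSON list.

FIRST sets, iterate to fixpoint:
[1]
  A via A→a: +{a}
  B via B→a: +{a}
  S via S→a A: +{a}
  S via S→c B: +{c}
  FIRST[S]={a,c}  FIRST[A]={a}  FIRST[B]={a}
[2] (stable)
  FIRST[S]={a,c}  FIRST[A]={a}  FIRST[B]={a}

FOLLOW sets:
seed FOLLOW(S) with $
pass 1:
  S→S a a: FOLLOW(S) ⊇ FIRST(a) = {a}; new: +{a}
  S→a A: FOLLOW(A) ⊇ FOLLOW(S) ⊇ {$,a}; new: +{$,a}
  S→c B: FOLLOW(B) ⊇ FOLLOW(S) ⊇ {$,a}; new: +{$,a}
  S: {$,a}  A: {$,a}  B: {$,a}
pass 2: done
  S: {$,a}  A: {$,a}  B: {$,a}

FOLLOW(S) = ["$", "a"]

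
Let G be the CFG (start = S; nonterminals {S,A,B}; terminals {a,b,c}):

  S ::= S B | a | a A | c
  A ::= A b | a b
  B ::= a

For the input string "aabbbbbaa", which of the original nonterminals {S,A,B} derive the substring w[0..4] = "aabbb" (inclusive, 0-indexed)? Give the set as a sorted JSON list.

Convert to CNF:
  S -> S B | T1 A | a | c
  A -> A T0 | T1 T0
  B -> a
  T0 -> b
  T1 -> a

Fill CYK table bottom-up, restricted to cells inside w[0..4]:
  [0..0]={B,S,T1}  "a"  orig:{B,S}
  [1..1]={B,S,T1}  "a"  orig:{B,S}
  [2..2]={T0}  "b"  orig:{}
  [3..3]={T0}  "b"  orig:{}
  [4..4]={T0}  "b"  orig:{}
  [0..1]={S}  "aa"
  [1..2]={A}  "ab"
  [2..3]=∅  "bb"
  [3..4]=∅  "bb"
  [0..2]={S}  "aab"
  [1..3]={A}  "abb"
  [2..4]=∅  "bbb"
  [0..3]={S}  "aabb"
  [1..4]={A}  "abbb"
  [0..4]={S}  "aabbb"

Original NTs in T[0,4] deriving "aabbb": ["S"]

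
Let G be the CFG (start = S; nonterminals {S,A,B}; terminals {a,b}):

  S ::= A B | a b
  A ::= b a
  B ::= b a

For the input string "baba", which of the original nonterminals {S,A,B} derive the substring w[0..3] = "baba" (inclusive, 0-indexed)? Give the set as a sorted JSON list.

Convert to CNF:
  S -> A B | T1 T0
  A -> T0 T1
  B -> T0 T1
  T0 -> b
  T1 -> a

CYK table (by increasing span), restricted to cells inside w[0..3]:
  cell(0,0) b: {T0}  orig:{}
  cell(1,1) a: {T1}  orig:{}
  cell(2,2) b: {T0}  orig:{}
  cell(3,3) a: {T1}  orig:{}
  cell(0,1) ba: {A,B}
  cell(1,2) ab: {S}
  cell(2,3) ba: {A,B}
  cell(0,2) bab: ∅
  cell(1,3) aba: ∅
  cell(0,3) baba: {S}

Original NTs in T[0,3] deriving "baba": ["S"]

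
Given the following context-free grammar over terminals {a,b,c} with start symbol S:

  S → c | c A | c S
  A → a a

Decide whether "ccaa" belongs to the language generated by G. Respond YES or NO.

Convert to CNF:
  S -> T1 A | T1 S | c
  A -> T0 T0
  T0 -> a
  T1 -> c

Fill CYK table bottom-up:
  [0..0]={S,T1}  "c"  orig:{S}
  [1..1]={S,T1}  "c"  orig:{S}
  [2..2]={T0}  "a"  orig:{}
  [3..3]={T0}  "a"  orig:{}
  [0..1]={S}  "cc"
  [1..2]=∅  "ca"
  [2..3]={A}  "aa"
  [0..2]=∅  "cca"
  [1..3]={S}  "caa"
  [0..3]={S}  "ccaa"

S ∈ T[0,3] ⇒ YES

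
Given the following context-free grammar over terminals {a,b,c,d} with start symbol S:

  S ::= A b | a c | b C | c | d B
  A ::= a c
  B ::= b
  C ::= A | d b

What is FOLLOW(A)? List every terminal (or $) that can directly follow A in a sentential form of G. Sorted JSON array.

Compute FIRST by fixpoint:
pass 1:
  A via A→a c: +{a}
  B via B→b: +{b}
  C via C→A: +{a}
  C via C→d b: +{d}
  S via S→A b: +{a}
  S via S→b C: +{b}
  S via S→c: +{c}
  S via S→d B: +{d}
  FIRST(S)={a,b,c,d}  FIRST(A)={a}  FIRST(B)={b}  FIRST(C)={a,d}
pass 2: (stable)
  FIRST(S)={a,b,c,d}  FIRST(A)={a}  FIRST(B)={b}  FIRST(C)={a,d}

FOLLOW sets:
seed FOLLOW(S) with $
round 1:
  S→A b: FOLLOW(A) ⊇ FIRST(b) = {b}; new: +{b}
  S→b C: FOLLOW(C) ⊇ FOLLOW(S) ⊇ {$}; new: +{$}
  S→d B: FOLLOW(B) ⊇ FOLLOW(S) ⊇ {$}; new: +{$}
  S: {$}  A: {b}  B: {$}  C: {$}
round 2:
  C→A: FOLLOW(A) ⊇ FOLLOW(C) ⊇ {$}; new: +{$}
  S: {$}  A: {$,b}  B: {$}  C: {$}
round 3: (stable)
  S: {$}  A: {$,b}  B: {$}  C: {$}

FOLLOW(A) = ["$", "b"]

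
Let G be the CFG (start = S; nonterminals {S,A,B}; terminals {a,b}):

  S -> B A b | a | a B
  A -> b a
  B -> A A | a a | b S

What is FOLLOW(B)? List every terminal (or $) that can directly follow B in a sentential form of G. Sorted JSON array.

Compute FIRST by fixpoint:
[1]
  A via A→b a: +{b}
  B via B→A A: +{b}
  B via B→a a: +{a}
  S via S→B A b: +{a,b}
  S: {a,b}  A: {b}  B: {a,b}
[2] — fixpoint
  S: {a,b}  A: {b}  B: {a,b}

Compute FOLLOW by fixpoint:
FOLLOW(S) := {$}
pass 1:
  B→A A: FOLLOW(A) ⊇ FIRST(A) = {b}; new: +{b}
  S→B A b: FOLLOW(B) ⊇ FIRST(A) = {b}; new: +{b}
  S→a B: FOLLOW(B) ⊇ FOLLOW(S) ⊇ {$}; new: +{$}
  FOLLOW(S)={$}  FOLLOW(A)={b}  FOLLOW(B)={$,b}
pass 2:
  B→A A: FOLLOW(A) ⊇ FOLLOW(B) ⊇ {$,b}; new: +{$}
  B→b S: FOLLOW(S) ⊇ FOLLOW(B) ⊇ {$,b}; new: +{b}
  FOLLOW(S)={$,b}  FOLLOW(A)={$,b}  FOLLOW(B)={$,b}
pass 3: (stable)
  FOLLOW(S)={$,b}  FOLLOW(A)={$,b}  FOLLOW(B)={$,b}

FOLLOW(B) = ["$", "b"]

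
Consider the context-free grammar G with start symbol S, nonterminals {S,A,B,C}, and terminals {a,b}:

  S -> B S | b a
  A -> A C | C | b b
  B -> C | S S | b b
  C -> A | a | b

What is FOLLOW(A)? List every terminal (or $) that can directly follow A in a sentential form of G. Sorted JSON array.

FIRST iteration:
iter 1:
  A via A→b b: +{b}
  B via B→b b: +{b}
  C via C→A: +{b}
  C via C→a: +{a}
  S via S→B S: +{b}
  FIRST(S)={b}  FIRST(A)={b}  FIRST(B)={b}  FIRST(C)={a,b}
iter 2:
  A via A→C: +{a}
  B via B→C: +{a}
  S via S→B S: +{a}
  FIRST(S)={a,b}  FIRST(A)={a,b}  FIRST(B)={a,b}  FIRST(C)={a,b}
iter 3: done
  FIRST(S)={a,b}  FIRST(A)={a,b}  FIRST(B)={a,b}  FIRST(C)={a,b}

FOLLOW iteration:
seed FOLLOW(S) with $
pass 1:
  A→A C: FOLLOW(A) ⊇ FIRST(C) = {a,b}; new: +{a,b}
  A→A C: FOLLOW(C) ⊇ FOLLOW(A) ⊇ {a,b}; new: +{a,b}
  B→S S: FOLLOW(S) ⊇ FIRST(S) = {a,b}; new: +{a,b}
  S→B S: FOLLOW(B) ⊇ FIRST(S) = {a,b}; new: +{a,b}
  FOLLOW(S)={$,a,b}  FOLLOW(A)={a,b}  FOLLOW(B)={a,b}  FOLLOW(C)={a,b}
pass 2: (no change)
  FOLLOW(S)={$,a,b}  FOLLOW(A)={a,b}  FOLLOW(B)={a,b}  FOLLOW(C)={a,b}

FOLLOW(A) = ["a", "b"]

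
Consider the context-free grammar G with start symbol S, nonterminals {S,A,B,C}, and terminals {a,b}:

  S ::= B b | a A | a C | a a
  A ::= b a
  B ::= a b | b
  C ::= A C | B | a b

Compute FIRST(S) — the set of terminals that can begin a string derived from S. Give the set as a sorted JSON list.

FIRST iteration:
pass 1:
  A via A→b a: +{b}
  B via B→a b: +{a}
  B via B→b: +{b}
  C via C→A C: +{b}
  C via C→B: +{a}
  S via S→B b: +{a,b}
  S: {a,b}  A: {b}  B: {a,b}  C: {a,b}
pass 2: — fixpoint
  S: {a,b}  A: {b}  B: {a,b}  C: {a,b}

FIRST(S) = ["a", "b"]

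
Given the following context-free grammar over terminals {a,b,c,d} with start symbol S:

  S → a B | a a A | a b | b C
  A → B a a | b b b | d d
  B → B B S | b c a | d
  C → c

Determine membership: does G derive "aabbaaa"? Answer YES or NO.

CNF form of G:
  S -> T0 B | T0 T1 | T0 X8 | T1 C
  A -> B X4 | T1 X5 | T2 T2
  B -> B X6 | T1 X7 | d
  C -> c
  T0 -> a
  T1 -> b
  T2 -> d
  T3 -> c
  X4 -> T0 T0
  X5 -> T1 T1
  X6 -> B S
  X7 -> T3 T0
  X8 -> T0 A

CYK fill:
  T[0,0] 'a' = {T0}  orig:{}
  T[1,1] 'a' = {T0}  orig:{}
  T[2,2] 'b' = {T1}  orig:{}
  T[3,3] 'b' = {T1}  orig:{}
  T[4,4] 'a' = {T0}  orig:{}
  T[5,5] 'a' = {T0}  orig:{}
  T[6,6] 'a' = {T0}  orig:{}
  T[0,1] 'aa' = {X4}  orig:{}
  T[1,2] 'ab' = {S}
  T[2,3] 'bb' = {X5}  orig:{}
  T[3,4] 'ba' = ∅
  T[4,5] 'aa' = {X4}  orig:{}
  T[5,6] 'aa' = {X4}  orig:{}
  T[0,2] 'aab' = ∅
  T[1,3] 'abb' = ∅
  T[2,4] 'bba' = ∅
  T[3,5] 'baa' = ∅
  T[4,6] 'aaa' = ∅
  T[0,3] 'aabb' = ∅
  T[1,4] 'abba' = ∅
  T[2,5] 'bbaa' = ∅
  T[3,6] 'baaa' = ∅
  T[0,4] 'aabba' = ∅
  T[1,5] 'abbaa' = ∅
  T[2,6] 'bbaaa' = ∅
  T[0,5] 'aabbaa' = ∅
  T[1,6] 'abbaaa' = ∅
  T[0,6] 'aabbaaa' = ∅

S ∉ T[0,6] ⇒ NO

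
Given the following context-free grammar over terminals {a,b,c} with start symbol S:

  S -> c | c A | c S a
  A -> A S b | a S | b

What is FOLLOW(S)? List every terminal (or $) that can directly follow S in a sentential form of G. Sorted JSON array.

FIRST sets, iterate to fixpoint:
pass 1:
  A via A→a S: +{a}
  A via A→b: +{b}
  S via S→c: +{c}
  FIRST[S]={c}  FIRST[A]={a,b}
pass 2: (stable)
  FIRST[S]={c}  FIRST[A]={a,b}

FOLLOW sets:
seed FOLLOW(S) with $
[1]
  A→A S b: FOLLOW(A) ⊇ FIRST(S) = {c}; new: +{c}
  A→A S b: FOLLOW(S) ⊇ FIRST(b) = {b}; new: +{b}
  A→a S: FOLLOW(S) ⊇ FOLLOW(A) ⊇ {c}; new: +{c}
  S→c A: FOLLOW(A) ⊇ FOLLOW(S) ⊇ {$,b,c}; new: +{$,b}
  S→c S a: FOLLOW(S) ⊇ FIRST(a) = {a}; new: +{a}
  S: {$,a,b,c}  A: {$,b,c}
[2]
  S→c A: FOLLOW(A) ⊇ FOLLOW(S) ⊇ {$,a,b,c}; new: +{a}
  S: {$,a,b,c}  A: {$,a,b,c}
[3] (stable)
  S: {$,a,b,c}  A: {$,a,b,c}

FOLLOW(S) = ["$", "a", "b", "c"]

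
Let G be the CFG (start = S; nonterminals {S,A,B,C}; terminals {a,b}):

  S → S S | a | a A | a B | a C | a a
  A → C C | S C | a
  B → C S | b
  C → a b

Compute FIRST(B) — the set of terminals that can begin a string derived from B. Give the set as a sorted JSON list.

FIRST sets, iterate to fixpoint:
[1]
  A via A→a: +{a}
  B via B→b: +{b}
  C via C→a b: +{a}
  S via S→a: +{a}
  FIRST(S)={a}  FIRST(A)={a}  FIRST(B)={b}  FIRST(C)={a}
[2]
  B via B→C S: +{a}
  FIRST(S)={a}  FIRST(A)={a}  FIRST(B)={a,b}  FIRST(C)={a}
[3] done
  FIRST(S)={a}  FIRST(A)={a}  FIRST(B)={a,b}  FIRST(C)={a}

FIRST(B) = ["a", "b"]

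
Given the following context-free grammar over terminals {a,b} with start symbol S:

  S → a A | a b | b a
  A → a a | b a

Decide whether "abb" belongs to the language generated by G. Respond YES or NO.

Convert to CNF:
  S -> T0 A | T0 T1 | T1 T0
  A -> T0 T0 | T1 T0
  T0 -> a
  T1 -> b

CYK fill:
  cell(0,0) a: {T0}  orig:{}
  cell(1,1) b: {T1}  orig:{}
  cell(2,2) b: {T1}  orig:{}
  cell(0,1) ab: {S}
  cell(1,2) bb: ∅
  cell(0,2) abb: ∅

S ∉ T[0,2] ⇒ NO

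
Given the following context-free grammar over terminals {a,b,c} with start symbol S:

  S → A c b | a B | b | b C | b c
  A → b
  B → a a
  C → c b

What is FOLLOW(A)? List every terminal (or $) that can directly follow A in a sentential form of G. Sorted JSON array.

Compute FIRST by fixpoint:
round 1:
  A via A→b: +{b}
  B via B→a a: +{a}
  C via C→c b: +{c}
  S via S→A c b: +{b}
  S via S→a B: +{a}
  FIRST(S)={a,b}  FIRST(A)={b}  FIRST(B)={a}  FIRST(C)={c}
round 2: done
  FIRST(S)={a,b}  FIRST(A)={b}  FIRST(B)={a}  FIRST(C)={c}

Compute FOLLOW by fixpoint:
initialize: $ ∈ FOLLOW(S)
round 1:
  S→A c b: FOLLOW(A) ⊇ FIRST(c) = {c}; new: +{c}
  S→a B: FOLLOW(B) ⊇ FOLLOW(S) ⊇ {$}; new: +{$}
  S→b C: FOLLOW(C) ⊇ FOLLOW(S) ⊇ {$}; new: +{$}
  S: {$}  A: {c}  B: {$}  C: {$}
round 2: — fixpoint
  S: {$}  A: {c}  B: {$}  C: {$}

FOLLOW(A) = ["c"]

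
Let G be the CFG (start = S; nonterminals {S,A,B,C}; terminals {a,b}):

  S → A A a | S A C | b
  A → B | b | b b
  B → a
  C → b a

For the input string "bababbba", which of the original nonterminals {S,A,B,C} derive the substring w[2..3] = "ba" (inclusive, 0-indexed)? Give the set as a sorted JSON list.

Convert to CNF:
  S -> A X2 | S X3 | b
  A -> T0 T0 | a | b
  B -> a
  C -> T0 T1
  T0 -> b
  T1 -> a
  X2 -> A T1
  X3 -> A C

Fill CYK table bottom-up, restricted to cells inside w[2..3]:
  T[2,2] 'b' = {A,S,T0}  orig:{A,S}
  T[3,3] 'a' = {A,B,T1}  orig:{A,B}
  T[2,3] 'ba' = {C,X2}  orig:{C}

Original NTs in T[2,3] deriving "ba": ["C"]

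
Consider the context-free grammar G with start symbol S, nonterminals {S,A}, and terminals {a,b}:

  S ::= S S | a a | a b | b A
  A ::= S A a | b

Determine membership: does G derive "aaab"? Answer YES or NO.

CNF form of G:
  S -> S S | T0 T0 | T0 T1 | T1 A
  A -> S X2 | b
  T0 -> a
  T1 -> b
  X2 -> A T0

CYK table (by increasing span):
  cell(0,0) a: {T0}  orig:{}
  cell(1,1) a: {T0}  orig:{}
  cell(2,2) a: {T0}  orig:{}
  cell(3,3) b: {A,T1}  orig:{A}
  cell(0,1) aa: {S}
  cell(1,2) aa: {S}
  cell(2,3) ab: {S}
  cell(0,2) aaa: ∅
  cell(1,3) aab: ∅
  cell(0,3) aaab: {S}

S ∈ T[0,3] ⇒ YES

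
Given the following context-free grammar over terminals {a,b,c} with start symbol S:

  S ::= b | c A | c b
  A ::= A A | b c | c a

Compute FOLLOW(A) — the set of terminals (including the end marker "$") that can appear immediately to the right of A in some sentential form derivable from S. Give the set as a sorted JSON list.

FIRST sets, iterate to fixpoint:
iter 1:
  A via A→b c: +{b}
  A via A→c a: +{c}
  S via S→b: +{b}
  S via S→c A: +{c}
  FIRST(S)={b,c}  FIRST(A)={b,c}
iter 2: (no change)
  FIRST(S)={b,c}  FIRST(A)={b,c}

FOLLOW sets:
initialize: $ ∈ FOLLOW(S)
pass 1:
  A→A A: FOLLOW(A) ⊇ FIRST(A) = {b,c}; new: +{b,c}
  S→c A: FOLLOW(A) ⊇ FOLLOW(S) ⊇ {$}; new: +{$}
  FOLLOW[S]={$}  FOLLOW[A]={$,b,c}
pass 2: (stable)
  FOLLOW[S]={$}  FOLLOW[A]={$,b,c}

FOLLOW(A) = ["$", "b", "c"]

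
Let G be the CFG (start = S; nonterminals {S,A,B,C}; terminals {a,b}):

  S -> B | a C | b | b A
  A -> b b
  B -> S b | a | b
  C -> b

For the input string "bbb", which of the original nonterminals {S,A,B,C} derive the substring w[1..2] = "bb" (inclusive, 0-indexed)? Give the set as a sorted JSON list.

CNF form of G:
  S -> S T0 | T0 A | T1 C | a | b
  A -> T0 T0
  B -> S T0 | a | b
  C -> b
  T0 -> b
  T1 -> a

CYK table (by increasing span) (cells [i..j] with 1 ≤ i ≤ j ≤ 2 only):
  [1..1]={B,C,S,T0}  "b"  orig:{B,C,S}
  [2..2]={B,C,S,T0}  "b"  orig:{B,C,S}
  [1..2]={A,B,S}  "bb"

Original NTs in T[1,2] deriving "bb": ["A", "B", "S"]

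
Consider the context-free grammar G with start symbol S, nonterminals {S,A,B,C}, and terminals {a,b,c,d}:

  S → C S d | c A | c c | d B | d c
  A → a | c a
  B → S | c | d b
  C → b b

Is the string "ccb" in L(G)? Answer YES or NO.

CNF form of G:
  S -> C X5 | T0 A | T0 T0 | T2 B | T2 T0
  A -> T0 T1 | a
  B -> C X4 | T0 A | T0 T0 | T2 B | T2 T0 | T2 T3 | c
  C -> T3 T3
  T0 -> c
  T1 -> a
  T2 -> d
  T3 -> b
  X4 -> S T2
  X5 -> S T2

CYK table (by increasing span):
  cell(0,0) c: {B,T0}  orig:{B}
  cell(1,1) c: {B,T0}  orig:{B}
  cell(2,2) b: {T3}  orig:{}
  cell(0,1) cc: {B,S}
  cell(1,2) cb: ∅
  cell(0,2) ccb: ∅

S ∉ T[0,2] ⇒ NO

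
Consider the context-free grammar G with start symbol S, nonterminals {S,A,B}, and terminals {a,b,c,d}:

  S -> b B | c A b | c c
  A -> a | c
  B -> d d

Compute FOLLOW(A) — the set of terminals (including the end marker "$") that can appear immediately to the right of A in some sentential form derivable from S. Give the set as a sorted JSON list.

FIRST sets, iterate to fixpoint:
round 1:
  A via A→a: +{a}
  A via A→c: +{c}
  B via B→d d: +{d}
  S via S→b B: +{b}
  S via S→c A b: +{c}
  FIRST[S]={b,c}  FIRST[A]={a,c}  FIRST[B]={d}
round 2: (no change)
  FIRST[S]={b,c}  FIRST[A]={a,c}  FIRST[B]={d}

Compute FOLLOW by fixpoint:
initialize: $ ∈ FOLLOW(S)
round 1:
  S→b B: FOLLOW(B) ⊇ FOLLOW(S) ⊇ {$}; new: +{$}
  S→c A b: FOLLOW(A) ⊇ FIRST(b) = {b}; new: +{b}
  S: {$}  A: {b}  B: {$}
round 2: (stable)
  S: {$}  A: {b}  B: {$}

FOLLOW(A) = ["b"]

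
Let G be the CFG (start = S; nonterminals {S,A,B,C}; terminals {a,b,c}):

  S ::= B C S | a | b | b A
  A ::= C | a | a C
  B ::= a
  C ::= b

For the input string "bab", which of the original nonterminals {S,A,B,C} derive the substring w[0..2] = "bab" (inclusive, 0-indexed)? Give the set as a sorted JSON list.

Convert to CNF:
  S -> B X2 | T1 A | a | b
  A -> T0 C | a | b
  B -> a
  C -> b
  T0 -> a
  T1 -> b
  X2 -> C S

CYK fill — only the sub-triangle for w[0..2]:
  [0..0]={A,C,S,T1}  "b"  orig:{A,C,S}
  [1..1]={A,B,S,T0}  "a"  orig:{A,B,S}
  [2..2]={A,C,S,T1}  "b"  orig:{A,C,S}
  [0..1]={S,X2}  "ba"  orig:{S}
  [1..2]={A}  "ab"
  [0..2]={S}  "bab"

Original NTs in T[0,2] deriving "bab": ["S"]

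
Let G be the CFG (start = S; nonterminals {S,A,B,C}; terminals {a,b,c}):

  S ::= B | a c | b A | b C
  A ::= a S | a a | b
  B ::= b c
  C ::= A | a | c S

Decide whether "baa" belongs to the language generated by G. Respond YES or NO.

Convert to CNF:
  S -> T0 T2 | T1 A | T1 C | T1 T2
  A -> T0 S | T0 T0 | b
  B -> T1 T2
  C -> T0 S | T0 T0 | T2 S | a | b
  T0 -> a
  T1 -> b
  T2 -> c

CYK table (by increasing span):
  cell(0,0) b: {A,C,T1}  orig:{A,C}
  cell(1,1) a: {C,T0}  orig:{C}
  cell(2,2) a: {C,T0}  orig:{C}
  cell(0,1) ba: {S}
  cell(1,2) aa: {A,C}
  cell(0,2) baa: {S}

S ∈ T[0,2] ⇒ YES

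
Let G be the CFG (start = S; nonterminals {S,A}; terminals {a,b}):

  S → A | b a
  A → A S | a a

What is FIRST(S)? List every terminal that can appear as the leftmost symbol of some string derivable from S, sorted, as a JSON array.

FIRST sets, iterate to fixpoint:
[1]
  A via A→a a: +{a}
  S via S→A: +{a}
  S via S→b a: +{b}
  FIRST(S)={a,b}  FIRST(A)={a}
[2] — fixpoint
  FIRST(S)={a,b}  FIRST(A)={a}

FIRST(S) = ["a", "b"]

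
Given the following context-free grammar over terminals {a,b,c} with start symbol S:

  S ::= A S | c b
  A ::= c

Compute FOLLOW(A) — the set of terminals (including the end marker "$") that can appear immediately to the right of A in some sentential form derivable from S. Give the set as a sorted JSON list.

FIRST iteration:
pass 1:
  A via A→c: +{c}
  S via S→A S: +{c}
  FIRST(S)={c}  FIRST(A)={c}
pass 2: — fixpoint
  FIRST(S)={c}  FIRST(A)={c}

FOLLOW sets:
FOLLOW(S) := {$}
round 1:
  S→A S: FOLLOW(A) ⊇ FIRST(S) = {c}; new: +{c}
  FOLLOW[S]={$}  FOLLOW[A]={c}
round 2: — fixpoint
  FOLLOW[S]={$}  FOLLOW[A]={c}

FOLLOW(A) = ["c"]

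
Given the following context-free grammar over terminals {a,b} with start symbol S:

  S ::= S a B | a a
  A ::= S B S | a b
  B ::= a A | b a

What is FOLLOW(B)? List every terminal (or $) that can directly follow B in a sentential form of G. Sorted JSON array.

Compute FIRST by fixpoint:
iter 1:
  A via A→a b: +{a}
  B via B→a A: +{a}
  B via B→b a: +{b}
  S via S→a a: +{a}
  FIRST[S]={a}  FIRST[A]={a}  FIRST[B]={a,b}
iter 2: (no change)
  FIRST[S]={a}  FIRST[A]={a}  FIRST[B]={a,b}

Compute FOLLOW by fixpoint:
seed FOLLOW(S) with $
round 1:
  A→S B S: FOLLOW(S) ⊇ FIRST(B) = {a,b}; new: +{a,b}
  A→S B S: FOLLOW(B) ⊇ FIRST(S) = {a}; new: +{a}
  B→a A: FOLLOW(A) ⊇ FOLLOW(B) ⊇ {a}; new: +{a}
  S→S a B: FOLLOW(B) ⊇ FOLLOW(S) ⊇ {$,a,b}; new: +{$,b}
  FOLLOW[S]={$,a,b}  FOLLOW[A]={a}  FOLLOW[B]={$,a,b}
round 2:
  B→a A: FOLLOW(A) ⊇ FOLLOW(B) ⊇ {$,a,b}; new: +{$,b}
  FOLLOW[S]={$,a,b}  FOLLOW[A]={$,a,b}  FOLLOW[B]={$,a,b}
round 3: (stable)
  FOLLOW[S]={$,a,b}  FOLLOW[A]={$,a,b}  FOLLOW[B]={$,a,b}

FOLLOW(B) = ["$", "a", "b"]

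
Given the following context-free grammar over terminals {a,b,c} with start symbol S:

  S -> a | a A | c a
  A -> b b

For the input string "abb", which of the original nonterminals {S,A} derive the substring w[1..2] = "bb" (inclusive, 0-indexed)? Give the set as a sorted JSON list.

CNF form of G:
  S -> T1 A | T2 T1 | a
  A -> T0 T0
  T0 -> b
  T1 -> a
  T2 -> c

CYK table (by increasing span), restricted to cells inside w[1..2]:
  [1..1]={T0}  "b"  orig:{}
  [2..2]={T0}  "b"  orig:{}
  [1..2]={A}  "bb"

Original NTs in T[1,2] deriving "bb": ["A"]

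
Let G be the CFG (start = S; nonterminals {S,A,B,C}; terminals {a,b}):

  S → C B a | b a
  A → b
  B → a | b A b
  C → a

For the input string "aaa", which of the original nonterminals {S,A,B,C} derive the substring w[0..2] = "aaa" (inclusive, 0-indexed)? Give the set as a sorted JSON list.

CNF form of G:
  S -> C X3 | T0 T1
  A -> b
  B -> T0 X2 | a
  C -> a
  T0 -> b
  T1 -> a
  X2 -> A T0
  X3 -> B T1

CYK fill — only the sub-triangle for w[0..2]:
  [0..0]={B,C,T1}  "a"  orig:{B,C}
  [1..1]={B,C,T1}  "a"  orig:{B,C}
  [2..2]={B,C,T1}  "a"  orig:{B,C}
  [0..1]={X3}  "aa"  orig:{}
  [1..2]={X3}  "aa"  orig:{}
  [0..2]={S}  "aaa"

Original NTs in T[0,2] deriving "aaa": ["S"]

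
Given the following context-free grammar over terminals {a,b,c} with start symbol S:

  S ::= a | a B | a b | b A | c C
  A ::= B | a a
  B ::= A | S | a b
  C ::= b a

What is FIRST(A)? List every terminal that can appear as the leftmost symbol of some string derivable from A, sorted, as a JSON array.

FIRST iteration:
pass 1:
  A via A→a a: +{a}
  B via B→A: +{a}
  C via C→b a: +{b}
  S via S→a: +{a}
  S via S→b A: +{b}
  S via S→c C: +{c}
  FIRST(S)={a,b,c}  FIRST(A)={a}  FIRST(B)={a}  FIRST(C)={b}
pass 2:
  B via B→S: +{b,c}
  FIRST(S)={a,b,c}  FIRST(A)={a}  FIRST(B)={a,b,c}  FIRST(C)={b}
pass 3:
  A via A→B: +{b,c}
  FIRST(S)={a,b,c}  FIRST(A)={a,b,c}  FIRST(B)={a,b,c}  FIRST(C)={b}
pass 4: — fixpoint
  FIRST(S)={a,b,c}  FIRST(A)={a,b,c}  FIRST(B)={a,b,c}  FIRST(C)={b}

FIRST(A) = ["a", "b", "c"]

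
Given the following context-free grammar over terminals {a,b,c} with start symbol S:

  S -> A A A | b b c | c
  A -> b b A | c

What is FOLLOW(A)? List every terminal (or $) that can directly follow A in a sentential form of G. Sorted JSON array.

FIRST sets, iterate to fixpoint:
pass 1:
  A via A→b b A: +{b}
  A via A→c: +{c}
  S via S→A A A: +{b,c}
  FIRST[S]={b,c}  FIRST[A]={b,c}
pass 2: (stable)
  FIRST[S]={b,c}  FIRST[A]={b,c}

FOLLOW sets:
initialize: $ ∈ FOLLOW(S)
[1]
  S→A A A: FOLLOW(A) ⊇ FIRST(A) = {b,c}; new: +{b,c}
  S→A A A: FOLLOW(A) ⊇ FOLLOW(S) ⊇ {$}; new: +{$}
  S: {$}  A: {$,b,c}
[2] (no change)
  S: {$}  A: {$,b,c}

FOLLOW(A) = ["$", "b", "c"]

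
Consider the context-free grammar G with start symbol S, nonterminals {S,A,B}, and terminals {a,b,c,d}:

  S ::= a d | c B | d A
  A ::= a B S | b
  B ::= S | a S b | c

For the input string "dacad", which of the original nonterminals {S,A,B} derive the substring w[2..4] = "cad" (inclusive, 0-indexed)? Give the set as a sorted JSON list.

Convert to CNF:
  S -> T0 T2 | T2 A | T3 B
  A -> T0 X4 | b
  B -> T0 T2 | T0 X5 | T2 A | T3 B | c
  T0 -> a
  T1 -> b
  T2 -> d
  T3 -> c
  X4 -> B S
  X5 -> S T1

CYK table (by increasing span), restricted to cells inside w[2..4]:
  cell(2,2) c: {B,T3}  orig:{B}
  cell(3,3) a: {T0}  orig:{}
  cell(4,4) d: {T2}  orig:{}
  cell(2,3) ca: ∅
  cell(3,4) ad: {B,S}
  cell(2,4) cad: {B,S,X4}  orig:{B,S}

Original NTs in T[2,4] deriving "cad": ["B", "S"]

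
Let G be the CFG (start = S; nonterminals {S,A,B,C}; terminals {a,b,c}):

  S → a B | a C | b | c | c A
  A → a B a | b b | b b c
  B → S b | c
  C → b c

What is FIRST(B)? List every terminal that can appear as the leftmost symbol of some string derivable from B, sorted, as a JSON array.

FIRST iteration:
[1]
  A via A→a B a: +{a}
  A via A→b b: +{b}
  B via B→c: +{c}
  C via C→b c: +{b}
  S via S→a B: +{a}
  S via S→b: +{b}
  S via S→c: +{c}
  S: {a,b,c}  A: {a,b}  B: {c}  C: {b}
[2]
  B via B→S b: +{a,b}
  S: {a,b,c}  A: {a,b}  B: {a,b,c}  C: {b}
[3] (no change)
  S: {a,b,c}  A: {a,b}  B: {a,b,c}  C: {b}

FIRST(B) = ["a", "b", "c"]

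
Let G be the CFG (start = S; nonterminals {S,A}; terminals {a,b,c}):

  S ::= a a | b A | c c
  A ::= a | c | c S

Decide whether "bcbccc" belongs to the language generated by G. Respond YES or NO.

CNF form of G:
  S -> T0 T0 | T1 T1 | T2 A
  A -> T0 S | a | c
  T0 -> c
  T1 -> a
  T2 -> b

CYK table (by increasing span):
  [0..0]={T2}  "b"  orig:{}
  [1..1]={A,T0}  "c"  orig:{A}
  [2..2]={T2}  "b"  orig:{}
  [3..3]={A,T0}  "c"  orig:{A}
  [4..4]={A,T0}  "c"  orig:{A}
  [5..5]={A,T0}  "c"  orig:{A}
  [0..1]={S}  "bc"
  [1..2]=∅  "cb"
  [2..3]={S}  "bc"
  [3..4]={S}  "cc"
  [4..5]={S}  "cc"
  [0..2]=∅  "bcb"
  [1..3]={A}  "cbc"
  [2..4]=∅  "bcc"
  [3..5]={A}  "ccc"
  [0..3]={S}  "bcbc"
  [1..4]=∅  "cbcc"
  [2..5]={S}  "bccc"
  [0..4]=∅  "bcbcc"
  [1..5]={A}  "cbccc"
  [0..5]={S}  "bcbccc"

S ∈ T[0,5] ⇒ YES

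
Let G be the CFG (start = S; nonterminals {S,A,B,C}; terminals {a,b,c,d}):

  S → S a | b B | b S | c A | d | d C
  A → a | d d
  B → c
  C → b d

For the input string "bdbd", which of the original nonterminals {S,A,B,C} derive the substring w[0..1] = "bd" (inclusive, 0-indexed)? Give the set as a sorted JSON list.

Convert to CNF:
  S -> S T2 | T0 C | T1 B | T1 S | T3 A | d
  A -> T0 T0 | a
  B -> c
  C -> T1 T0
  T0 -> d
  T1 -> b
  T2 -> a
  T3 -> c

Fill CYK table bottom-up — only the sub-triangle for w[0..1]:
  [0..0]={T1}  "b"  orig:{}
  [1..1]={S,T0}  "d"  orig:{S}
  [0..1]={C,S}  "bd"

Original NTs in T[0,1] deriving "bd": ["C", "S"]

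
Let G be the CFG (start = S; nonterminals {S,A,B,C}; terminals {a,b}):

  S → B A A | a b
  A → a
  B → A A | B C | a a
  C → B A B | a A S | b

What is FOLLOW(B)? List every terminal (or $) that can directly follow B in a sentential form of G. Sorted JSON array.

FIRST iteration:
[1]
  A via A→a: +{a}
  B via B→A A: +{a}
  C via C→B A B: +{a}
  C via C→b: +{b}
  S via S→B A A: +{a}
  S: {a}  A: {a}  B: {a}  C: {a,b}
[2] — fixpoint
  S: {a}  A: {a}  B: {a}  C: {a,b}

FOLLOW sets:
seed FOLLOW(S) with $
round 1:
  B→A A: FOLLOW(A) ⊇ FIRST(A) = {a}; new: +{a}
  B→B C: FOLLOW(B) ⊇ FIRST(C) = {a,b}; new: +{a,b}
  B→B C: FOLLOW(C) ⊇ FOLLOW(B) ⊇ {a,b}; new: +{a,b}
  C→a A S: FOLLOW(S) ⊇ FOLLOW(C) ⊇ {a,b}; new: +{a,b}
  S→B A A: FOLLOW(A) ⊇ FOLLOW(S) ⊇ {$,a,b}; new: +{$,b}
  FOLLOW(S)={$,a,b}  FOLLOW(A)={$,a,b}  FOLLOW(B)={a,b}  FOLLOW(C)={a,b}
round 2: — fixpoint
  FOLLOW(S)={$,a,b}  FOLLOW(A)={$,a,b}  FOLLOW(B)={a,b}  FOLLOW(C)={a,b}

FOLLOW(B) = ["a", "b"]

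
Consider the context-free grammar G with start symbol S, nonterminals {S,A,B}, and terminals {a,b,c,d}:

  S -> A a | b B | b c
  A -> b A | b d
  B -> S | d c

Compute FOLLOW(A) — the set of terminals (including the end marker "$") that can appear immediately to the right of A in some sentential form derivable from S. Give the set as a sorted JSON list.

Compute FIRST by fixpoint:
round 1:
  A via A→b A: +{b}
  B via B→d c: +{d}
  S via S→A a: +{b}
  S: {b}  A: {b}  B: {d}
round 2:
  B via B→S: +{b}
  S: {b}  A: {b}  B: {b,d}
round 3: done
  S: {b}  A: {b}  B: {b,d}

FOLLOW sets:
initialize: $ ∈ FOLLOW(S)
round 1:
  S→A a: FOLLOW(A) ⊇ FIRST(a) = {a}; new: +{a}
  S→b B: FOLLOW(B) ⊇ FOLLOW(S) ⊇ {$}; new: +{$}
  S: {$}  A: {a}  B: {$}
round 2: done
  S: {$}  A: {a}  B: {$}

FOLLOW(A) = ["a"]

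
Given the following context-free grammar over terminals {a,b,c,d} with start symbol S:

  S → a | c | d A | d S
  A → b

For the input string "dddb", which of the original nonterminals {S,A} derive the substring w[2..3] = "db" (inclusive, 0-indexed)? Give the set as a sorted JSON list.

CNF form of G:
  S -> T0 A | T0 S | a | c
  A -> b
  T0 -> d

CYK fill (cells [i..j] with 2 ≤ i ≤ j ≤ 3 only):
  [2..2]={T0}  "d"  orig:{}
  [3..3]={A}  "b"
  [2..3]={S}  "db"

Original NTs in T[2,3] deriving "db": ["S"]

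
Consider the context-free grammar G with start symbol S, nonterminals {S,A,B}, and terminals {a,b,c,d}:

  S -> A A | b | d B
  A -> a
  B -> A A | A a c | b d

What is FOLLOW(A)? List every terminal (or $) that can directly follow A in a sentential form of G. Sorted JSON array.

FIRST sets, iterate to fixpoint:
iter 1:
  A via A→a: +{a}
  B via B→A A: +{a}
  B via B→b d: +{b}
  S via S→A A: +{a}
  S via S→b: +{b}
  S via S→d B: +{d}
  FIRST[S]={a,b,d}  FIRST[A]={a}  FIRST[B]={a,b}
iter 2: (no change)
  FIRST[S]={a,b,d}  FIRST[A]={a}  FIRST[B]={a,b}

FOLLOW sets:
FOLLOW(S) := {$}
pass 1:
  B→A A: FOLLOW(A) ⊇ FIRST(A) = {a}; new: +{a}
  S→A A: FOLLOW(A) ⊇ FOLLOW(S) ⊇ {$}; new: +{$}
  S→d B: FOLLOW(B) ⊇ FOLLOW(S) ⊇ {$}; new: +{$}
  FOLLOW(S)={$}  FOLLOW(A)={$,a}  FOLLOW(B)={$}
pass 2: done
  FOLLOW(S)={$}  FOLLOW(A)={$,a}  FOLLOW(B)={$}

FOLLOW(A) = ["$", "a"]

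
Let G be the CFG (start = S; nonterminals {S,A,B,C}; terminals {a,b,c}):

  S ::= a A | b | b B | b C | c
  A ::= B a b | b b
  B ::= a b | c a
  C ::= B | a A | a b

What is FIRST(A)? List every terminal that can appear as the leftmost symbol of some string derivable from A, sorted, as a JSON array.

FIRST sets, iterate to fixpoint:
iter 1:
  A via A→b b: +{b}
  B via B→a b: +{a}
  B via B→c a: +{c}
  C via C→B: +{a,c}
  S via S→a A: +{a}
  S via S→b: +{b}
  S via S→c: +{c}
  FIRST(S)={a,b,c}  FIRST(A)={b}  FIRST(B)={a,c}  FIRST(C)={a,c}
iter 2:
  A via A→B a b: +{a,c}
  FIRST(S)={a,b,c}  FIRST(A)={a,b,c}  FIRST(B)={a,c}  FIRST(C)={a,c}
iter 3: (no change)
  FIRST(S)={a,b,c}  FIRST(A)={a,b,c}  FIRST(B)={a,c}  FIRST(C)={a,c}

FIRST(A) = ["a", "b", "c"]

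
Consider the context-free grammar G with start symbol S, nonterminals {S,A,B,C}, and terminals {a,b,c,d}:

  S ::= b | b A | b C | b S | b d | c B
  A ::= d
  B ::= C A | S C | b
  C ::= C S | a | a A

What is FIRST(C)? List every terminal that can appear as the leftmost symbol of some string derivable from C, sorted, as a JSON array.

FIRST sets, iterate to fixpoint:
[1]
  A via A→d: +{d}
  B via B→b: +{b}
  C via C→a: +{a}
  S via S→b: +{b}
  S via S→c B: +{c}
  FIRST[S]={b,c}  FIRST[A]={d}  FIRST[B]={b}  FIRST[C]={a}
[2]
  B via B→C A: +{a}
  B via B→S C: +{c}
  FIRST[S]={b,c}  FIRST[A]={d}  FIRST[B]={a,b,c}  FIRST[C]={a}
[3] — fixpoint
  FIRST[S]={b,c}  FIRST[A]={d}  FIRST[B]={a,b,c}  FIRST[C]={a}

FIRST(C) = ["a"]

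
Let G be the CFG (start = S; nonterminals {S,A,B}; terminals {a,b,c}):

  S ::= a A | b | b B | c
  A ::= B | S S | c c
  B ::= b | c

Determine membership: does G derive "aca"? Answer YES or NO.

CNF form of G:
  S -> T1 A | T2 B | b | c
  A -> S S | T0 T0 | b | c
  B -> b | c
  T0 -> c
  T1 -> a
  T2 -> b

CYK table (by increasing span):
  T[0,0] 'a' = {T1}  orig:{}
  T[1,1] 'c' = {A,B,S,T0}  orig:{A,B,S}
  T[2,2] 'a' = {T1}  orig:{}
  T[0,1] 'ac' = {S}
  T[1,2] 'ca' = ∅
  T[0,2] 'aca' = ∅

S ∉ T[0,2] ⇒ NO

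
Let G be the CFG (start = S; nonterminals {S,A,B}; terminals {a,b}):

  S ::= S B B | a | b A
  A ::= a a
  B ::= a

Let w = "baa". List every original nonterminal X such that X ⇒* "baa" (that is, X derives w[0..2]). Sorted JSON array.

CNF form of G:
  S -> S X2 | T1 A | a
  A -> T0 T0
  B -> a
  T0 -> a
  T1 -> b
  X2 -> B B

CYK table (by increasing span), restricted to cells inside w[0..2]:
  cell(0,0) b: {T1}  orig:{}
  cell(1,1) a: {B,S,T0}  orig:{B,S}
  cell(2,2) a: {B,S,T0}  orig:{B,S}
  cell(0,1) ba: ∅
  cell(1,2) aa: {A,X2}  orig:{A}
  cell(0,2) baa: {S}

Original NTs in T[0,2] deriving "baa": ["S"]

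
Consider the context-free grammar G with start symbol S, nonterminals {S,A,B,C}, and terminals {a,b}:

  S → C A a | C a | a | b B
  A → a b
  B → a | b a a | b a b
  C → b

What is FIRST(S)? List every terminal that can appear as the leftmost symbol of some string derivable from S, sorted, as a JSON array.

Compute FIRST by fixpoint:
round 1:
  A via A→a b: +{a}
  B via B→a: +{a}
  B via B→b a a: +{b}
  C via C→b: +{b}
  S via S→C A a: +{b}
  S via S→a: +{a}
  FIRST[S]={a,b}  FIRST[A]={a}  FIRST[B]={a,b}  FIRST[C]={b}
round 2: done
  FIRST[S]={a,b}  FIRST[A]={a}  FIRST[B]={a,b}  FIRST[C]={b}

FIRST(S) = ["a", "b"]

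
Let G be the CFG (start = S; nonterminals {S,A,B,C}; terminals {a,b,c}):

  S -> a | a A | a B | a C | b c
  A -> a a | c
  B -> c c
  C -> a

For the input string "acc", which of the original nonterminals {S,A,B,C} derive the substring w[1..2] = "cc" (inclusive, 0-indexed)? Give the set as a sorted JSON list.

CNF form of G:
  S -> T0 A | T0 B | T0 C | T2 T1 | a
  A -> T0 T0 | c
  B -> T1 T1
  C -> a
  T0 -> a
  T1 -> c
  T2 -> b

Fill CYK table bottom-up (cells [i..j] with 1 ≤ i ≤ j ≤ 2 only):
  T[1,1] 'c' = {A,T1}  orig:{A}
  T[2,2] 'c' = {A,T1}  orig:{A}
  T[1,2] 'cc' = {B}

Original NTs in T[1,2] deriving "cc": ["B"]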